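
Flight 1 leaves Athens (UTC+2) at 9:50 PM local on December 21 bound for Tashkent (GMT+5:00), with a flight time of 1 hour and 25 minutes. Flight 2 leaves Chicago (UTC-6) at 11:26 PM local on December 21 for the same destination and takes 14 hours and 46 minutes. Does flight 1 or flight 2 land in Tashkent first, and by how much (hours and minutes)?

Flight 1 in UTC: 9:50 PM − 2:00 = 7:50 PM on Dec 21.
+1 hour and 25 minutes → arrive 9:15 PM UTC on Dec 21.
Flight 2 in UTC: 11:26 PM + 6:00 = 5:26 AM on Dec 22.
+14 hours and 46 minutes → arrive 8:12 PM UTC on Dec 22.
Flight 1 lands earlier by 22 hours 57 minutes.

the first, by 22 hours 57 minutes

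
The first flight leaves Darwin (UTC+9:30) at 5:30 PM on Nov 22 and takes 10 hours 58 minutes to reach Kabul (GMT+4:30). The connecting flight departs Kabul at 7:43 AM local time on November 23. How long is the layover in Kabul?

8 hours 15 minutes

Convert departure to UTC: 5:30 PM − 9:30 = 8:00 AM UTC on Nov 22.
Add 10 hours 58 minutes flight time → 6:58 PM UTC.
Kabul is UTC+4:30, so local arrival = 6:58 PM + 4:30 = 11:28 PM on Nov 22.
Layover = 7:43 AM − 11:28 PM (+1 day) = 8 hours 15 minutes.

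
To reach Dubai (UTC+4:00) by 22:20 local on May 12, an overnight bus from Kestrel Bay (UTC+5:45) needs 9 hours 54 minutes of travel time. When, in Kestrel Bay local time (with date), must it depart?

Target arrival in UTC: 22:20 − 4:00 = 18:20 on May 12.
Subtract 9 hours and 54 minutes → departure 08:26 UTC on May 12.
Kestrel Bay is UTC+5:45: 08:26 + 5:45 = 14:11 on May 12.

14:11 on May 12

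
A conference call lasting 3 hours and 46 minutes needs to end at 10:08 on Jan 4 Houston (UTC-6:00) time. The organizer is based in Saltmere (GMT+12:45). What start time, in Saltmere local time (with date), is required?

01:07 on January 5

Target end time in UTC: 10:08 + 6:00 = 16:08 on Jan 4.
Subtract 3 hours 46 minutes → start 12:22 UTC on Jan 4.
Saltmere is UTC+12:45: 12:22 + 12:45 = 01:07 on Jan 5.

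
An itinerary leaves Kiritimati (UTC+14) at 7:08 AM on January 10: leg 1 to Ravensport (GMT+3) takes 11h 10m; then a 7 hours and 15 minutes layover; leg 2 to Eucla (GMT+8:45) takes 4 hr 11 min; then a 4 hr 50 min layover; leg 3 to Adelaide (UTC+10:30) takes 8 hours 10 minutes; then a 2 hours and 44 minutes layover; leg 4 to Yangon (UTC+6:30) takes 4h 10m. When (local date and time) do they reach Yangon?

Convert departure to UTC: 7:08 AM − 14:00 = 5:08 PM UTC on Jan 9.
Add 11 hours 10 minutes leg 1 → 4:18 AM UTC (Jan 10).
Add 7 hours and 15 minutes layover in Ravensport → 11:33 AM UTC.
Add 4 hours 11 minutes leg 2 → 3:44 PM UTC.
Add 4 hours 50 minutes layover in Eucla → 8:34 PM UTC.
Add 8 hours 10 minutes leg 3 → 4:44 AM UTC (Jan 11).
Add 2 hours and 44 minutes layover in Adelaide → 7:28 AM UTC.
Add 4 hours 10 minutes leg 4 → 11:38 AM UTC.
Yangon is UTC+6:30, so local arrival = 11:38 AM + 6:30 = 6:08 PM on Jan 11.

6:08 PM on January 11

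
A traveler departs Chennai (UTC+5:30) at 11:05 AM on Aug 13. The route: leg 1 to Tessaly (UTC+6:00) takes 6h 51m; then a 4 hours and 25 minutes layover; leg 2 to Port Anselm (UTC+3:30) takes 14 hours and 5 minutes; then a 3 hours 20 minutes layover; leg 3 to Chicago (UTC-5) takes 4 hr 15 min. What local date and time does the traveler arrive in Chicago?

Convert departure to UTC: 11:05 AM − 5:30 = 5:35 AM UTC on Aug 13.
Add 6 hours 51 minutes leg 1 → 12:26 PM UTC.
Add 4 hours 25 minutes layover in Tessaly → 4:51 PM UTC.
Add 14 hours 5 minutes leg 2 → 6:56 AM UTC (Aug 14).
Add 3 hours and 20 minutes layover in Port Anselm → 10:16 AM UTC.
Add 4 hours 15 minutes leg 3 → 2:31 PM UTC.
Chicago is UTC−5:00, so local arrival = 2:31 PM − 5:00 = 9:31 AM on Aug 14.

9:31 AM on August 14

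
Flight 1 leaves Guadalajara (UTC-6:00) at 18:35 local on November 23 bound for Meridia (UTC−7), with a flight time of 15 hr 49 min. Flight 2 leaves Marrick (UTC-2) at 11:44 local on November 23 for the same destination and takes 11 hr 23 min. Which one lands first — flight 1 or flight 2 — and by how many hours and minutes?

the second, by 15 hours 17 minutes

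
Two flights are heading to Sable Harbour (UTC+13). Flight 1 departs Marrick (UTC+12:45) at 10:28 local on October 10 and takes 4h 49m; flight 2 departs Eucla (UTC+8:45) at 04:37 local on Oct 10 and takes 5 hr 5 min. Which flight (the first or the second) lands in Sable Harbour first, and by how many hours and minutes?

Flight 1 in UTC: 10:28 − 12:45 = 21:43 on Oct 9.
+4 hours and 49 minutes → arrive 02:32 UTC on Oct 10.
Flight 2 in UTC: 04:37 − 8:45 = 19:52 on Oct 9.
+5 hours 5 minutes → arrive 00:57 UTC on Oct 10.
Flight 2 lands earlier by 1 hour 35 minutes.

the second, by 1 hour 35 minutes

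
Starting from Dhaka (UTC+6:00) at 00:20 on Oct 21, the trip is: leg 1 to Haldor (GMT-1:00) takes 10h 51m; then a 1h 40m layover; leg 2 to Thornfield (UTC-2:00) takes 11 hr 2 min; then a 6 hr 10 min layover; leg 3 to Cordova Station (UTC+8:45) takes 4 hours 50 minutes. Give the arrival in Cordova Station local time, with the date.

Convert departure to UTC: 00:20 − 6:00 = 18:20 UTC on Oct 20.
Add 10 hours and 51 minutes leg 1 → 05:11 UTC (Oct 21).
Add 1 hour and 40 minutes layover in Haldor → 06:51 UTC.
Add 11 hours 2 minutes leg 2 → 17:53 UTC.
Add 6 hours and 10 minutes layover in Thornfield → 00:03 UTC (Oct 22).
Add 4 hours and 50 minutes leg 3 → 04:53 UTC.
Cordova Station is UTC+8:45, so local arrival = 04:53 + 8:45 = 13:38 on Oct 22.

13:38 on October 22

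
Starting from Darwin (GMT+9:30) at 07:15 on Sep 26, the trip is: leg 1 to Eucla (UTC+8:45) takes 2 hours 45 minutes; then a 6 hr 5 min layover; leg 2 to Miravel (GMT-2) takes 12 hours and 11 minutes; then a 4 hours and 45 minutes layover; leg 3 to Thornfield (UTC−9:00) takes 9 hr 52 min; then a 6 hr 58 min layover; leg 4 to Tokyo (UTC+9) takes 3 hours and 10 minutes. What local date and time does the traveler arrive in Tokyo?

04:31 on Sep 28

Convert departure to UTC: 07:15 − 9:30 = 21:45 UTC on Sep 25.
Add 2 hours and 45 minutes leg 1 → 00:30 UTC (Sep 26).
Add 6 hours and 5 minutes layover in Eucla → 06:35 UTC.
Add 12 hours 11 minutes leg 2 → 18:46 UTC.
Add 4 hours 45 minutes layover in Miravel → 23:31 UTC.
Add 9 hours and 52 minutes leg 3 → 09:23 UTC (Sep 27).
Add 6 hours and 58 minutes layover in Thornfield → 16:21 UTC.
Add 3 hours and 10 minutes leg 4 → 19:31 UTC.
Tokyo is UTC+9:00, so local arrival = 19:31 + 9:00 = 04:31 on Sep 28.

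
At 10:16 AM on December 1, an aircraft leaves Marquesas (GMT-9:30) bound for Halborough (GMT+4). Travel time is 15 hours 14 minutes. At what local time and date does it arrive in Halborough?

Halborough is 13:30 ahead of Marquesas.
After 15 hours and 14 minutes it is 1:30 AM (Dec 2) in Marquesas.
Shift by the zone difference: 1:30 AM + 13:30 = 3:00 PM on Dec 2 in Halborough.

3:00 PM on December 2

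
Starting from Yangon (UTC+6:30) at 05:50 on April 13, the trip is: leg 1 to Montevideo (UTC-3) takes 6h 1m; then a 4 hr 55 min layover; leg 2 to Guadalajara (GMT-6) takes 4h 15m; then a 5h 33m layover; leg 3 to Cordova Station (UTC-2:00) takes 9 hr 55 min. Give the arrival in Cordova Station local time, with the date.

03:59 on April 14

Convert departure to UTC: 05:50 − 6:30 = 23:20 UTC on Apr 12.
Add 6 hours and 1 minute leg 1 → 05:21 UTC (Apr 13).
Add 4 hours 55 minutes layover in Montevideo → 10:16 UTC.
Add 4 hours 15 minutes leg 2 → 14:31 UTC.
Add 5 hours and 33 minutes layover in Guadalajara → 20:04 UTC.
Add 9 hours and 55 minutes leg 3 → 05:59 UTC (Apr 14).
Cordova Station is UTC−2:00, so local arrival = 05:59 − 2:00 = 03:59 on Apr 14.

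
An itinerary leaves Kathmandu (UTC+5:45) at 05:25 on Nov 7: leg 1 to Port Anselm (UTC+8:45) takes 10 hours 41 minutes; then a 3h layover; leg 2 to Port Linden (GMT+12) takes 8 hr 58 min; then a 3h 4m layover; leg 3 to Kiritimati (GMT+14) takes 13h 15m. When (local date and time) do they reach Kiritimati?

Convert departure to UTC: 05:25 − 5:45 = 23:40 UTC on Nov 6.
Add 10 hours and 41 minutes leg 1 → 10:21 UTC (Nov 7).
Add 3 hours layover in Port Anselm → 13:21 UTC.
Add 8 hours and 58 minutes leg 2 → 22:19 UTC.
Add 3 hours and 4 minutes layover in Port Linden → 01:23 UTC (Nov 8).
Add 13 hours 15 minutes leg 3 → 14:38 UTC.
Kiritimati is UTC+14:00, so local arrival = 14:38 + 14:00 = 04:38 on Nov 9.

04:38 on November 9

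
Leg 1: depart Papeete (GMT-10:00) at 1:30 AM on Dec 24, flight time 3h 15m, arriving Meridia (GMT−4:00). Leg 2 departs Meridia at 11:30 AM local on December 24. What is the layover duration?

Convert departure to UTC: 1:30 AM + 10:00 = 11:30 AM UTC on Dec 24.
Add 3 hours and 15 minutes flight time → 2:45 PM UTC.
Meridia is UTC−4:00, so local arrival = 2:45 PM − 4:00 = 10:45 AM on Dec 24.
Layover = 11:30 AM − 10:45 AM = 45 minutes.

45 minutes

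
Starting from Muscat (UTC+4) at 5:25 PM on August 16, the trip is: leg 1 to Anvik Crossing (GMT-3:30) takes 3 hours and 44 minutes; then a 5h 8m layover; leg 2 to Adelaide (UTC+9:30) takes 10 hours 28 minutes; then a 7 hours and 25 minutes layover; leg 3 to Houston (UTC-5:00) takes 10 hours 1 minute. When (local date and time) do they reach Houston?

Convert departure to UTC: 5:25 PM − 4:00 = 1:25 PM UTC on Aug 16.
Add 3 hours and 44 minutes leg 1 → 5:09 PM UTC.
Add 5 hours and 8 minutes layover in Anvik Crossing → 10:17 PM UTC.
Add 10 hours and 28 minutes leg 2 → 8:45 AM UTC (Aug 17).
Add 7 hours and 25 minutes layover in Adelaide → 4:10 PM UTC.
Add 10 hours and 1 minute leg 3 → 2:11 AM UTC (Aug 18).
Houston is UTC−5:00, so local arrival = 2:11 AM − 5:00 = 9:11 PM on Aug 17.

9:11 PM on Aug 17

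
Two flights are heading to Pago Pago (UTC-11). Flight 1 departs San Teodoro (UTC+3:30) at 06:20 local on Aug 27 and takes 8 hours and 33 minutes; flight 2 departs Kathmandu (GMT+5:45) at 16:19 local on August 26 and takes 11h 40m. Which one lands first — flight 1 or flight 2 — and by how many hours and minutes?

the second, by 13 hours 9 minutes

Flight 1 in UTC: 06:20 − 3:30 = 02:50 on Aug 27.
+8 hours 33 minutes → arrive 11:23 UTC on Aug 27.
Flight 2 in UTC: 16:19 − 5:45 = 10:34 on Aug 26.
+11 hours 40 minutes → arrive 22:14 UTC on Aug 26.
Flight 2 lands earlier by 13 hours 9 minutes.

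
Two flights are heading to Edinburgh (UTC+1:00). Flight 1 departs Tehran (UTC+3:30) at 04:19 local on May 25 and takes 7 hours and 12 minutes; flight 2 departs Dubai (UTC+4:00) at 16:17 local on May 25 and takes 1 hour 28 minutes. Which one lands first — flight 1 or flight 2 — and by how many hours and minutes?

Flight 1 in UTC: 04:19 − 3:30 = 00:49 on May 25.
+7 hours 12 minutes → arrive 08:01 UTC on May 25.
Flight 2 in UTC: 16:17 − 4:00 = 12:17 on May 25.
+1 hour and 28 minutes → arrive 13:45 UTC on May 25.
Flight 1 lands earlier by 5 hours 44 minutes.

the first, by 5 hours 44 minutes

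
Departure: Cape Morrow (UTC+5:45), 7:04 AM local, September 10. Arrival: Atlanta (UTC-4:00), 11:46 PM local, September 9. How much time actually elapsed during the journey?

2 hours 27 minutes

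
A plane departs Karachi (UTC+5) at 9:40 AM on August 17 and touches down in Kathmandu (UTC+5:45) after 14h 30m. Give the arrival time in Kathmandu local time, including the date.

Kathmandu is 0:45 ahead of Karachi.
After 14 hours and 30 minutes it is 12:10 AM (Aug 18) in Karachi.
Shift by the zone difference: 12:10 AM + 0:45 = 12:55 AM on Aug 18 in Kathmandu.

12:55 AM on Aug 18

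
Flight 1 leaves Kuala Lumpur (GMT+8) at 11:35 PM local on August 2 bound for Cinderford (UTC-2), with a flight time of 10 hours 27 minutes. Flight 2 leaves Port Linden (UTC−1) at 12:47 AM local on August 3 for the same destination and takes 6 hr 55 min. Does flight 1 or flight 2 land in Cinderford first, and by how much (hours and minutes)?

the first, by 6 hours 40 minutes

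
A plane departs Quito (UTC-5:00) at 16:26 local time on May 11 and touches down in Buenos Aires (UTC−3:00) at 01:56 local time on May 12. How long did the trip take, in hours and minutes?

Departure in UTC: 16:26 + 5:00 = 21:26 on May 11.
Arrival in UTC: 01:56 + 3:00 = 04:56 on May 12.
Elapsed = 04:56 − 21:26 (+1 day) = 7 hours 30 minutes.

7 hours 30 minutes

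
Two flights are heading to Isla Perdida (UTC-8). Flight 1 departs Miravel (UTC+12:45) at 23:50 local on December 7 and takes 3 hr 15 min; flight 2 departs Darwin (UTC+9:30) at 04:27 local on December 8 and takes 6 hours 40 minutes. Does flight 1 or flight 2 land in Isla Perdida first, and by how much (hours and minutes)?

the first, by 11 hours 17 minutes

Flight 1 in UTC: 23:50 − 12:45 = 11:05 on Dec 7.
+3 hours 15 minutes → arrive 14:20 UTC on Dec 7.
Flight 2 in UTC: 04:27 − 9:30 = 18:57 on Dec 7.
+6 hours and 40 minutes → arrive 01:37 UTC on Dec 8.
Flight 1 lands earlier by 11 hours 17 minutes.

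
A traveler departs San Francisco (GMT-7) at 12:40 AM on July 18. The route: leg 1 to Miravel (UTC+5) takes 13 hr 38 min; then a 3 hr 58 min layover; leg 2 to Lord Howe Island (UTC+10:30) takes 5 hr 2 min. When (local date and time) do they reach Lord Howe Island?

Convert departure to UTC: 12:40 AM + 7:00 = 7:40 AM UTC on Jul 18.
Add 13 hours and 38 minutes leg 1 → 9:18 PM UTC.
Add 3 hours 58 minutes layover in Miravel → 1:16 AM UTC (Jul 19).
Add 5 hours 2 minutes leg 2 → 6:18 AM UTC.
Lord Howe Island is UTC+10:30, so local arrival = 6:18 AM + 10:30 = 4:48 PM on Jul 19.

4:48 PM on July 19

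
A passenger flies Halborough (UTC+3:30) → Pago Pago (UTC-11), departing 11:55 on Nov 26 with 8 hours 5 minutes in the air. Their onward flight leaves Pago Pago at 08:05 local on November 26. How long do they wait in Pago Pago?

2 hours 35 minutes

Convert departure to UTC: 11:55 − 3:30 = 08:25 UTC on Nov 26.
Add 8 hours and 5 minutes flight time → 16:30 UTC.
Pago Pago is UTC−11:00, so local arrival = 16:30 − 11:00 = 05:30 on Nov 26.
Layover = 08:05 − 05:30 = 2 hours 35 minutes.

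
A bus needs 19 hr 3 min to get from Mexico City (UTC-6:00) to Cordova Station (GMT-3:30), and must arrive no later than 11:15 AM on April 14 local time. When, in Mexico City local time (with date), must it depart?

Target arrival in UTC: 11:15 AM + 3:30 = 2:45 PM on Apr 14.
Subtract 19 hours 3 minutes → departure 7:42 PM UTC on Apr 13.
Mexico City is UTC−6:00: 7:42 PM − 6:00 = 1:42 PM on Apr 13.

1:42 PM on April 13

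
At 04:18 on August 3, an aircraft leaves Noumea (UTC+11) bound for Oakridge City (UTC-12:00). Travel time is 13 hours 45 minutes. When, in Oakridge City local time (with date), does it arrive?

19:03 on Aug 2

Convert departure to UTC: 04:18 − 11:00 = 17:18 UTC on Aug 2.
Add 13 hours 45 minutes travel time → 07:03 UTC (Aug 3).
Oakridge City is UTC−12:00, so local arrival = 07:03 − 12:00 = 19:03 on Aug 2.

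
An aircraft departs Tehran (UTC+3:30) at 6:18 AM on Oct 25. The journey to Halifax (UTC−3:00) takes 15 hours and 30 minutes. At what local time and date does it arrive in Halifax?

3:18 PM on October 25

Convert departure to UTC: 6:18 AM − 3:30 = 2:48 AM UTC on Oct 25.
Add 15 hours and 30 minutes travel time → 6:18 PM UTC.
Halifax is UTC−3:00, so local arrival = 6:18 PM − 3:00 = 3:18 PM on Oct 25.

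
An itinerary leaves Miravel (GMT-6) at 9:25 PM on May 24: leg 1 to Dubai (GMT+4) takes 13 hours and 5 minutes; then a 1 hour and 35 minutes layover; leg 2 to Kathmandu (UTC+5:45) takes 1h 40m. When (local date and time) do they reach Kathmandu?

1:30 AM on May 26

Convert departure to UTC: 9:25 PM + 6:00 = 3:25 AM UTC on May 25.
Add 13 hours and 5 minutes leg 1 → 4:30 PM UTC.
Add 1 hour 35 minutes layover in Dubai → 6:05 PM UTC.
Add 1 hour and 40 minutes leg 2 → 7:45 PM UTC.
Kathmandu is UTC+5:45, so local arrival = 7:45 PM + 5:45 = 1:30 AM on May 26.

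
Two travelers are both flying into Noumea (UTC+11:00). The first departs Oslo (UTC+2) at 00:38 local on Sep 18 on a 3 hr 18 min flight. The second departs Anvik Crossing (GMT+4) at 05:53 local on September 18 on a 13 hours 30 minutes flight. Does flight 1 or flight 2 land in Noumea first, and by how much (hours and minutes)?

Flight 1 in UTC: 00:38 − 2:00 = 22:38 on Sep 17.
+3 hours 18 minutes → arrive 01:56 UTC on Sep 18.
Flight 2 in UTC: 05:53 − 4:00 = 01:53 on Sep 18.
+13 hours and 30 minutes → arrive 15:23 UTC on Sep 18.
Flight 1 lands earlier by 13 hours 27 minutes.

the first, by 13 hours 27 minutes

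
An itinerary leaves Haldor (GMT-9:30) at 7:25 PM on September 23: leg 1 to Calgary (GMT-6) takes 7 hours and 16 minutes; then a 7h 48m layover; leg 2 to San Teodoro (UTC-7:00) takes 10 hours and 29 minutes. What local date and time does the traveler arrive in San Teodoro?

11:28 PM on Sep 24

Convert departure to UTC: 7:25 PM + 9:30 = 4:55 AM UTC on Sep 24.
Add 7 hours 16 minutes leg 1 → 12:11 PM UTC.
Add 7 hours and 48 minutes layover in Calgary → 7:59 PM UTC.
Add 10 hours and 29 minutes leg 2 → 6:28 AM UTC (Sep 25).
San Teodoro is UTC−7:00, so local arrival = 6:28 AM − 7:00 = 11:28 PM on Sep 24.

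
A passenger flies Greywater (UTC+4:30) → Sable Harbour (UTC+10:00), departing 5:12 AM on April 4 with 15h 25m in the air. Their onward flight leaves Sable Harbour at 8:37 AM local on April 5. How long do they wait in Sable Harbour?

Convert departure to UTC: 5:12 AM − 4:30 = 12:42 AM UTC on Apr 4.
Add 15 hours 25 minutes flight time → 4:07 PM UTC.
Sable Harbour is UTC+10:00, so local arrival = 4:07 PM + 10:00 = 2:07 AM on Apr 5.
Layover = 8:37 AM − 2:07 AM = 6 hours 30 minutes.

6 hours 30 minutes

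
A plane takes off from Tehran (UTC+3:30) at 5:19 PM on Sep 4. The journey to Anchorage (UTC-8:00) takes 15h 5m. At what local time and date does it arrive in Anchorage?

8:54 PM on September 4

Convert departure to UTC: 5:19 PM − 3:30 = 1:49 PM UTC on Sep 4.
Add 15 hours 5 minutes travel time → 4:54 AM UTC (Sep 5).
Anchorage is UTC−8:00, so local arrival = 4:54 AM − 8:00 = 8:54 PM on Sep 4.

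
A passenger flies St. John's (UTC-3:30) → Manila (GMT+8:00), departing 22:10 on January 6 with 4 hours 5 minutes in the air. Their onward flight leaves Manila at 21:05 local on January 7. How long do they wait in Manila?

7 hours 20 minutes

Convert departure to UTC: 22:10 + 3:30 = 01:40 UTC on Jan 7.
Add 4 hours and 5 minutes flight time → 05:45 UTC.
Manila is UTC+8:00, so local arrival = 05:45 + 8:00 = 13:45 on Jan 7.
Layover = 21:05 − 13:45 = 7 hours 20 minutes.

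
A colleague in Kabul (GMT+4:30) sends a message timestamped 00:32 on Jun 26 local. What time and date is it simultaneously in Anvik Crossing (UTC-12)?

08:02 on Jun 25

Anvik Crossing is 16:30 behind Kabul.
Shift by the zone difference: 00:32 − 16:30 = 08:02 on Jun 25 in Anvik Crossing.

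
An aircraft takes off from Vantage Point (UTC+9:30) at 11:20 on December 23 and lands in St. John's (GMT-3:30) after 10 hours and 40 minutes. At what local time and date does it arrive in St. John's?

09:00 on December 23

Convert departure to UTC: 11:20 − 9:30 = 01:50 UTC on Dec 23.
Add 10 hours and 40 minutes travel time → 12:30 UTC.
St. John's is UTC−3:30, so local arrival = 12:30 − 3:30 = 09:00 on Dec 23.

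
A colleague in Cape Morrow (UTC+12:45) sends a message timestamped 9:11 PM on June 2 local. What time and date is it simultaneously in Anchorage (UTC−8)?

12:26 AM on June 2

Anchorage is 20:45 behind Cape Morrow.
Shift by the zone difference: 9:11 PM − 20:45 = 12:26 AM on Jun 2 in Anchorage.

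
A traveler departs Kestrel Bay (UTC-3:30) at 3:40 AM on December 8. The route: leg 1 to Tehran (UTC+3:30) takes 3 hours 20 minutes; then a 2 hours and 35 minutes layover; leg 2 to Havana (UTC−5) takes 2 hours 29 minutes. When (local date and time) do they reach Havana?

10:34 AM on Dec 8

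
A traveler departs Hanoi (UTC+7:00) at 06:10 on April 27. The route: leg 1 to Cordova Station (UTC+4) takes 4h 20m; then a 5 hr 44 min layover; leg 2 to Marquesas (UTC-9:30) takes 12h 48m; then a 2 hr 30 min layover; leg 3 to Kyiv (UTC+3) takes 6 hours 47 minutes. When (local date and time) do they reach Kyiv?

10:19 on April 28

Convert departure to UTC: 06:10 − 7:00 = 23:10 UTC on Apr 26.
Add 4 hours and 20 minutes leg 1 → 03:30 UTC (Apr 27).
Add 5 hours and 44 minutes layover in Cordova Station → 09:14 UTC.
Add 12 hours 48 minutes leg 2 → 22:02 UTC.
Add 2 hours and 30 minutes layover in Marquesas → 00:32 UTC (Apr 28).
Add 6 hours 47 minutes leg 3 → 07:19 UTC.
Kyiv is UTC+3:00, so local arrival = 07:19 + 3:00 = 10:19 on Apr 28.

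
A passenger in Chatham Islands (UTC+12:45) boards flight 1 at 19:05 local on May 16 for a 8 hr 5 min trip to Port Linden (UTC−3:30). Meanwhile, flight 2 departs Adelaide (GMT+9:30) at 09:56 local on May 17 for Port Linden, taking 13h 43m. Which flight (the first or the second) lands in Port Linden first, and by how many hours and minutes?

the first, by 23 hours 44 minutes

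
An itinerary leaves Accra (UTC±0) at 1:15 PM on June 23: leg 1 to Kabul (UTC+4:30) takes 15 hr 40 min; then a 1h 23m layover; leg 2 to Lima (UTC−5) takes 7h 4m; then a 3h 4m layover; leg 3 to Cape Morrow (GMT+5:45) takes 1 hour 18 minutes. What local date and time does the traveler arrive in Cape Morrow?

Accra is at UTC+0, so departure is already 1:15 PM UTC on Jun 23.
Add 15 hours 40 minutes leg 1 → 4:55 AM UTC (Jun 24).
Add 1 hour 23 minutes layover in Kabul → 6:18 AM UTC.
Add 7 hours 4 minutes leg 2 → 1:22 PM UTC.
Add 3 hours and 4 minutes layover in Lima → 4:26 PM UTC.
Add 1 hour 18 minutes leg 3 → 5:44 PM UTC.
Cape Morrow is UTC+5:45, so local arrival = 5:44 PM + 5:45 = 11:29 PM on Jun 24.

11:29 PM on June 24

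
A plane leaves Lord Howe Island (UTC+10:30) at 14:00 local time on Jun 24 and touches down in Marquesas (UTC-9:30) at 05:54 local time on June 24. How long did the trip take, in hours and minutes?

11 hours 54 minutes

Marquesas is 20:00 behind Lord Howe Island.
Clock-face elapsed time (ignoring zones) is −8 hours 6 minutes.
Actual elapsed = −8 hours 6 minutes + 20:00 = 11 hours 54 minutes.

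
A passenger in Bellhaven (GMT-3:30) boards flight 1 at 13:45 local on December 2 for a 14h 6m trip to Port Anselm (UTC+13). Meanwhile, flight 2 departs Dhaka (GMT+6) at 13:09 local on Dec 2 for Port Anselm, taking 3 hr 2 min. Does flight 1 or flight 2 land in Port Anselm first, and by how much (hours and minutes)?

the second, by 21 hours 10 minutes

Flight 1 in UTC: 13:45 + 3:30 = 17:15 on Dec 2.
+14 hours and 6 minutes → arrive 07:21 UTC on Dec 3.
Flight 2 in UTC: 13:09 − 6:00 = 07:09 on Dec 2.
+3 hours 2 minutes → arrive 10:11 UTC on Dec 2.
Flight 2 lands earlier by 21 hours 10 minutes.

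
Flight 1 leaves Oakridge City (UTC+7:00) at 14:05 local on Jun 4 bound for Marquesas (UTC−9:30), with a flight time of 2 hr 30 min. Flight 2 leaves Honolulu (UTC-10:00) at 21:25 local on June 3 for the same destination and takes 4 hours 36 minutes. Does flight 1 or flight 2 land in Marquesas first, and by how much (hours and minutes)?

the first, by 2 hours 26 minutes

Flight 1 in UTC: 14:05 − 7:00 = 07:05 on Jun 4.
+2 hours 30 minutes → arrive 09:35 UTC on Jun 4.
Flight 2 in UTC: 21:25 + 10:00 = 07:25 on Jun 4.
+4 hours 36 minutes → arrive 12:01 UTC on Jun 4.
Flight 1 lands earlier by 2 hours 26 minutes.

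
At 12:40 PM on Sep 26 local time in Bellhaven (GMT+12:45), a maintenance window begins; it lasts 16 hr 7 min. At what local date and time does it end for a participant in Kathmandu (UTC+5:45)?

Kathmandu is 7:00 behind Bellhaven.
After 16 hours and 7 minutes it is 4:47 AM (Sep 27) in Bellhaven.
Shift by the zone difference: 4:47 AM − 7:00 = 9:47 PM on Sep 26 in Kathmandu.

9:47 PM on Sep 26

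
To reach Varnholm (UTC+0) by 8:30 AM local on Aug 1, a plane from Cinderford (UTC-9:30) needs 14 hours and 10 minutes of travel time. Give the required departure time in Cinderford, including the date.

Target arrival is already UTC: 8:30 AM on Aug 1.
Subtract 14 hours and 10 minutes → departure 6:20 PM UTC on Jul 31.
Cinderford is UTC−9:30: 6:20 PM − 9:30 = 8:50 AM on Jul 31.

8:50 AM on July 31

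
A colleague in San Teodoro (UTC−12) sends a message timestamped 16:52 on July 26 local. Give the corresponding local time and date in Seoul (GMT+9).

13:52 on July 27

In UTC: 16:52 + 12:00 = 04:52 on Jul 27.
Seoul is UTC+9:00: 04:52 + 9:00 = 13:52 on Jul 27.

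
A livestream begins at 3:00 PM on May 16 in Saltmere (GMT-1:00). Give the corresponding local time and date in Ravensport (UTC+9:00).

1:00 AM on May 17

Ravensport is 10:00 ahead of Saltmere.
Shift by the zone difference: 3:00 PM + 10:00 = 1:00 AM on May 17 in Ravensport.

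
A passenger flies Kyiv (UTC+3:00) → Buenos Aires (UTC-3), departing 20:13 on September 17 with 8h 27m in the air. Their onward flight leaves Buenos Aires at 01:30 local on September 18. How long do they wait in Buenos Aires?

2 hours 50 minutes

Convert departure to UTC: 20:13 − 3:00 = 17:13 UTC on Sep 17.
Add 8 hours and 27 minutes flight time → 01:40 UTC (Sep 18).
Buenos Aires is UTC−3:00, so local arrival = 01:40 − 3:00 = 22:40 on Sep 17.
Layover = 01:30 − 22:40 (+1 day) = 2 hours 50 minutes.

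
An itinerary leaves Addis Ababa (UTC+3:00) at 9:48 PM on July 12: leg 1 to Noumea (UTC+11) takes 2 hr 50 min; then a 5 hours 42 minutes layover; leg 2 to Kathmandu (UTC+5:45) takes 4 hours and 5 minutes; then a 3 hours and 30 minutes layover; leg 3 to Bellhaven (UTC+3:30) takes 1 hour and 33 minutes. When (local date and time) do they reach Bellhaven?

Convert departure to UTC: 9:48 PM − 3:00 = 6:48 PM UTC on Jul 12.
Add 2 hours 50 minutes leg 1 → 9:38 PM UTC.
Add 5 hours 42 minutes layover in Noumea → 3:20 AM UTC (Jul 13).
Add 4 hours 5 minutes leg 2 → 7:25 AM UTC.
Add 3 hours 30 minutes layover in Kathmandu → 10:55 AM UTC.
Add 1 hour and 33 minutes leg 3 → 12:28 PM UTC.
Bellhaven is UTC+3:30, so local arrival = 12:28 PM + 3:30 = 3:58 PM on Jul 13.

3:58 PM on July 13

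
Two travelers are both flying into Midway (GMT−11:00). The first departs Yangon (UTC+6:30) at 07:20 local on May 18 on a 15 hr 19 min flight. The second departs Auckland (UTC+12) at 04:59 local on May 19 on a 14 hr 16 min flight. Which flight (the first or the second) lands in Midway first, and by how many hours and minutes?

Flight 1 in UTC: 07:20 − 6:30 = 00:50 on May 18.
+15 hours 19 minutes → arrive 16:09 UTC on May 18.
Flight 2 in UTC: 04:59 − 12:00 = 16:59 on May 18.
+14 hours 16 minutes → arrive 07:15 UTC on May 19.
Flight 1 lands earlier by 15 hours 6 minutes.

the first, by 15 hours 6 minutes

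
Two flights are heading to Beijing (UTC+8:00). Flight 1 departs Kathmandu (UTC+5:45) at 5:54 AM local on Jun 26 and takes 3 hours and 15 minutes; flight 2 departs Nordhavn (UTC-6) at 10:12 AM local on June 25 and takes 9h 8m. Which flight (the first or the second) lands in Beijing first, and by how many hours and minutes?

Flight 1 in UTC: 5:54 AM − 5:45 = 12:09 AM on Jun 26.
+3 hours 15 minutes → arrive 3:24 AM UTC on Jun 26.
Flight 2 in UTC: 10:12 AM + 6:00 = 4:12 PM on Jun 25.
+9 hours and 8 minutes → arrive 1:20 AM UTC on Jun 26.
Flight 2 lands earlier by 2 hours 4 minutes.

the second, by 2 hours 4 minutes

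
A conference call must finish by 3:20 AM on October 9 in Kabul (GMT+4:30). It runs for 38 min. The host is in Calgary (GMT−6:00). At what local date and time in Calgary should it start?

4:12 PM on Oct 8

Target end time in UTC: 3:20 AM − 4:30 = 10:50 PM on Oct 8.
Subtract 38 minutes → start 10:12 PM UTC on Oct 8.
Calgary is UTC−6:00: 10:12 PM − 6:00 = 4:12 PM on Oct 8.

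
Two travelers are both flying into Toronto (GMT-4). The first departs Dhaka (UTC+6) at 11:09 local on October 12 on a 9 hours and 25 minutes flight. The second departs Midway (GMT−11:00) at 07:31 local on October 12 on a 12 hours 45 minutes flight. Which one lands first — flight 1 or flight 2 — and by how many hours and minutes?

Flight 1 in UTC: 11:09 − 6:00 = 05:09 on Oct 12.
+9 hours and 25 minutes → arrive 14:34 UTC on Oct 12.
Flight 2 in UTC: 07:31 + 11:00 = 18:31 on Oct 12.
+12 hours and 45 minutes → arrive 07:16 UTC on Oct 13.
Flight 1 lands earlier by 16 hours 42 minutes.

the first, by 16 hours 42 minutes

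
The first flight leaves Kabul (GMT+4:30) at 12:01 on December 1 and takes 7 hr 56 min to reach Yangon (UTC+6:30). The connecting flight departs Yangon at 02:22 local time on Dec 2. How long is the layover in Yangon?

Convert departure to UTC: 12:01 − 4:30 = 07:31 UTC on Dec 1.
Add 7 hours and 56 minutes flight time → 15:27 UTC.
Yangon is UTC+6:30, so local arrival = 15:27 + 6:30 = 21:57 on Dec 1.
Layover = 02:22 − 21:57 (+1 day) = 4 hours 25 minutes.

4 hours 25 minutes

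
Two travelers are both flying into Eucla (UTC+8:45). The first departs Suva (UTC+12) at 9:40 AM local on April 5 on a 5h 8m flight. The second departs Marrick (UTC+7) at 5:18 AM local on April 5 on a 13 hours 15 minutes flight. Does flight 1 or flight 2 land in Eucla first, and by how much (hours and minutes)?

the first, by 8 hours 45 minutes

Flight 1 in UTC: 9:40 AM − 12:00 = 9:40 PM on Apr 4.
+5 hours and 8 minutes → arrive 2:48 AM UTC on Apr 5.
Flight 2 in UTC: 5:18 AM − 7:00 = 10:18 PM on Apr 4.
+13 hours 15 minutes → arrive 11:33 AM UTC on Apr 5.
Flight 1 lands earlier by 8 hours 45 minutes.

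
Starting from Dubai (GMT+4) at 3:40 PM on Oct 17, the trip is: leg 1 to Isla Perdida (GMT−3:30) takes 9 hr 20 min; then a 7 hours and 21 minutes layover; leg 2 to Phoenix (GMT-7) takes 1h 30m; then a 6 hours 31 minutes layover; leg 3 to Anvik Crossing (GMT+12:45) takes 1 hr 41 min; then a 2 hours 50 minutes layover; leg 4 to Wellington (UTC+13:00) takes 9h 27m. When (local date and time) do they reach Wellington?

Convert departure to UTC: 3:40 PM − 4:00 = 11:40 AM UTC on Oct 17.
Add 9 hours and 20 minutes leg 1 → 9:00 PM UTC.
Add 7 hours 21 minutes layover in Isla Perdida → 4:21 AM UTC (Oct 18).
Add 1 hour and 30 minutes leg 2 → 5:51 AM UTC.
Add 6 hours and 31 minutes layover in Phoenix → 12:22 PM UTC.
Add 1 hour and 41 minutes leg 3 → 2:03 PM UTC.
Add 2 hours and 50 minutes layover in Anvik Crossing → 4:53 PM UTC.
Add 9 hours and 27 minutes leg 4 → 2:20 AM UTC (Oct 19).
Wellington is UTC+13:00, so local arrival = 2:20 AM + 13:00 = 3:20 PM on Oct 19.

3:20 PM on October 19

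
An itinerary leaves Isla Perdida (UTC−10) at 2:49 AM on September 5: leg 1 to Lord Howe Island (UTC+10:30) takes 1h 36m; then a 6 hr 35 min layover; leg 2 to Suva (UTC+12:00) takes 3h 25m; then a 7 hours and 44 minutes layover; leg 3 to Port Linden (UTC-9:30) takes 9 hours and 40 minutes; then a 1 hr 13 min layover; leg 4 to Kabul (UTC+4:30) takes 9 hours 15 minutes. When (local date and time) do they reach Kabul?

8:47 AM on Sep 7

Convert departure to UTC: 2:49 AM + 10:00 = 12:49 PM UTC on Sep 5.
Add 1 hour 36 minutes leg 1 → 2:25 PM UTC.
Add 6 hours 35 minutes layover in Lord Howe Island → 9:00 PM UTC.
Add 3 hours and 25 minutes leg 2 → 12:25 AM UTC (Sep 6).
Add 7 hours 44 minutes layover in Suva → 8:09 AM UTC.
Add 9 hours and 40 minutes leg 3 → 5:49 PM UTC.
Add 1 hour 13 minutes layover in Port Linden → 7:02 PM UTC.
Add 9 hours 15 minutes leg 4 → 4:17 AM UTC (Sep 7).
Kabul is UTC+4:30, so local arrival = 4:17 AM + 4:30 = 8:47 AM on Sep 7.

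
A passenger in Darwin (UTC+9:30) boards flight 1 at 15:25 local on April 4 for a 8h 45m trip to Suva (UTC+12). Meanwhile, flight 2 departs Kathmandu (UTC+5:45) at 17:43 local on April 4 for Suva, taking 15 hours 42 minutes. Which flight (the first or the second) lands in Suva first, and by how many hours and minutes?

the first, by 13 hours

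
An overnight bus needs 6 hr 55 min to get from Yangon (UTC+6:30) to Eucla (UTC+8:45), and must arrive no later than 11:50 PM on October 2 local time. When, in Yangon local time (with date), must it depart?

2:40 PM on Oct 2

Target arrival in UTC: 11:50 PM − 8:45 = 3:05 PM on Oct 2.
Subtract 6 hours and 55 minutes → departure 8:10 AM UTC on Oct 2.
Yangon is UTC+6:30: 8:10 AM + 6:30 = 2:40 PM on Oct 2.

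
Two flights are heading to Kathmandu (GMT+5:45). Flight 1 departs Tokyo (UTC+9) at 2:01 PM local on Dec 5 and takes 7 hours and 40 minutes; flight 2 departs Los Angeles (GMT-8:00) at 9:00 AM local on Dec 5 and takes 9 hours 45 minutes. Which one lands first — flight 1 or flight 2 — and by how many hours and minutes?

the first, by 14 hours 4 minutes

Flight 1 in UTC: 2:01 PM − 9:00 = 5:01 AM on Dec 5.
+7 hours 40 minutes → arrive 12:41 PM UTC on Dec 5.
Flight 2 in UTC: 9:00 AM + 8:00 = 5:00 PM on Dec 5.
+9 hours 45 minutes → arrive 2:45 AM UTC on Dec 6.
Flight 1 lands earlier by 14 hours 4 minutes.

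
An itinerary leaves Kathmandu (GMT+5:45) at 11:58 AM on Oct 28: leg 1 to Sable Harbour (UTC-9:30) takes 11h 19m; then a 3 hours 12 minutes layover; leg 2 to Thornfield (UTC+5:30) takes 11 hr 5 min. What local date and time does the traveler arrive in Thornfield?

1:19 PM on October 29

Convert departure to UTC: 11:58 AM − 5:45 = 6:13 AM UTC on Oct 28.
Add 11 hours and 19 minutes leg 1 → 5:32 PM UTC.
Add 3 hours 12 minutes layover in Sable Harbour → 8:44 PM UTC.
Add 11 hours and 5 minutes leg 2 → 7:49 AM UTC (Oct 29).
Thornfield is UTC+5:30, so local arrival = 7:49 AM + 5:30 = 1:19 PM on Oct 29.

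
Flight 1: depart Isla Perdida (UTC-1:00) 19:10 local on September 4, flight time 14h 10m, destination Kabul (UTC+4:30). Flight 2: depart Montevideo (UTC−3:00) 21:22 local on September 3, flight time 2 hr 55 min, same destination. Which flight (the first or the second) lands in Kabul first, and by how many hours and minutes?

the second, by 31 hours 3 minutes

Flight 1 in UTC: 19:10 + 1:00 = 20:10 on Sep 4.
+14 hours 10 minutes → arrive 10:20 UTC on Sep 5.
Flight 2 in UTC: 21:22 + 3:00 = 00:22 on Sep 4.
+2 hours and 55 minutes → arrive 03:17 UTC on Sep 4.
Flight 2 lands earlier by 31 hours 3 minutes.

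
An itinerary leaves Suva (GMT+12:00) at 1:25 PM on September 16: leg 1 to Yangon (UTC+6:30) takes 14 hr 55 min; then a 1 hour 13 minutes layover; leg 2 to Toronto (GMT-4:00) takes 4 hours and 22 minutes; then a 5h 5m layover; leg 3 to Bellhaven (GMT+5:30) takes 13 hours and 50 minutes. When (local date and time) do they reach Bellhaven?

Convert departure to UTC: 1:25 PM − 12:00 = 1:25 AM UTC on Sep 16.
Add 14 hours 55 minutes leg 1 → 4:20 PM UTC.
Add 1 hour and 13 minutes layover in Yangon → 5:33 PM UTC.
Add 4 hours and 22 minutes leg 2 → 9:55 PM UTC.
Add 5 hours and 5 minutes layover in Toronto → 3:00 AM UTC (Sep 17).
Add 13 hours and 50 minutes leg 3 → 4:50 PM UTC.
Bellhaven is UTC+5:30, so local arrival = 4:50 PM + 5:30 = 10:20 PM on Sep 17.

10:20 PM on Sep 17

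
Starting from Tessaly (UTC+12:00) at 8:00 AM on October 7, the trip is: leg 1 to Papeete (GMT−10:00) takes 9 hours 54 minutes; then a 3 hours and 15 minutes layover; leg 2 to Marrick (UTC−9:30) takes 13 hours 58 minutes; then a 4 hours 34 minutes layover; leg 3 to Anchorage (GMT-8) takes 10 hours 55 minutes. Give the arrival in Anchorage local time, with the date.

6:36 AM on Oct 8

Convert departure to UTC: 8:00 AM − 12:00 = 8:00 PM UTC on Oct 6.
Add 9 hours and 54 minutes leg 1 → 5:54 AM UTC (Oct 7).
Add 3 hours and 15 minutes layover in Papeete → 9:09 AM UTC.
Add 13 hours 58 minutes leg 2 → 11:07 PM UTC.
Add 4 hours and 34 minutes layover in Marrick → 3:41 AM UTC (Oct 8).
Add 10 hours 55 minutes leg 3 → 2:36 PM UTC.
Anchorage is UTC−8:00, so local arrival = 2:36 PM − 8:00 = 6:36 AM on Oct 8.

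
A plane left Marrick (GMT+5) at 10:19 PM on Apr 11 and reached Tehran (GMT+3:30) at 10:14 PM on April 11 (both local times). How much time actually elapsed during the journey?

Tehran is 1:30 behind Marrick.
Clock-face elapsed time (ignoring zones) is −5 minutes.
Actual elapsed = −5 minutes + 1:30 = 1 hour 25 minutes.

1 hour 25 minutes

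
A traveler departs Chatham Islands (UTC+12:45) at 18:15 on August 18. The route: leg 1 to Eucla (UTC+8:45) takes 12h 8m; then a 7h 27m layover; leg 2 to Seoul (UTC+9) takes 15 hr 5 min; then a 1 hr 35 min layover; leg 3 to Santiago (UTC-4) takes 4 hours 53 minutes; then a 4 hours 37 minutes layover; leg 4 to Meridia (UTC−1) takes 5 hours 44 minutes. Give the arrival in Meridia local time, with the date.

07:59 on Aug 20

Convert departure to UTC: 18:15 − 12:45 = 05:30 UTC on Aug 18.
Add 12 hours 8 minutes leg 1 → 17:38 UTC.
Add 7 hours 27 minutes layover in Eucla → 01:05 UTC (Aug 19).
Add 15 hours 5 minutes leg 2 → 16:10 UTC.
Add 1 hour 35 minutes layover in Seoul → 17:45 UTC.
Add 4 hours and 53 minutes leg 3 → 22:38 UTC.
Add 4 hours and 37 minutes layover in Santiago → 03:15 UTC (Aug 20).
Add 5 hours 44 minutes leg 4 → 08:59 UTC.
Meridia is UTC−1:00, so local arrival = 08:59 − 1:00 = 07:59 on Aug 20.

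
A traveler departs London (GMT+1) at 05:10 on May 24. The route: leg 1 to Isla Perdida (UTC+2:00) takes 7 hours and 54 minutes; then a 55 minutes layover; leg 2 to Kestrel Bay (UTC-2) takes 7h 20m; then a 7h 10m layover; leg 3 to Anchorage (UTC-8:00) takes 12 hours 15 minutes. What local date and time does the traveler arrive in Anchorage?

07:44 on May 25

Convert departure to UTC: 05:10 − 1:00 = 04:10 UTC on May 24.
Add 7 hours and 54 minutes leg 1 → 12:04 UTC.
Add 55 minutes layover in Isla Perdida → 12:59 UTC.
Add 7 hours 20 minutes leg 2 → 20:19 UTC.
Add 7 hours 10 minutes layover in Kestrel Bay → 03:29 UTC (May 25).
Add 12 hours 15 minutes leg 3 → 15:44 UTC.
Anchorage is UTC−8:00, so local arrival = 15:44 − 8:00 = 07:44 on May 25.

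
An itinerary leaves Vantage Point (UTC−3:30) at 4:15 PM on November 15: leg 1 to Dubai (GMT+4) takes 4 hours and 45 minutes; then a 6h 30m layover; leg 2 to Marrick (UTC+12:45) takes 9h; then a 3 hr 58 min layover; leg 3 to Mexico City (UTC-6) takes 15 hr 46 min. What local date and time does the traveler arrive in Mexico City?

5:44 AM on November 17

Convert departure to UTC: 4:15 PM + 3:30 = 7:45 PM UTC on Nov 15.
Add 4 hours and 45 minutes leg 1 → 12:30 AM UTC (Nov 16).
Add 6 hours and 30 minutes layover in Dubai → 7:00 AM UTC.
Add 9 hours leg 2 → 4:00 PM UTC.
Add 3 hours 58 minutes layover in Marrick → 7:58 PM UTC.
Add 15 hours 46 minutes leg 3 → 11:44 AM UTC (Nov 17).
Mexico City is UTC−6:00, so local arrival = 11:44 AM − 6:00 = 5:44 AM on Nov 17.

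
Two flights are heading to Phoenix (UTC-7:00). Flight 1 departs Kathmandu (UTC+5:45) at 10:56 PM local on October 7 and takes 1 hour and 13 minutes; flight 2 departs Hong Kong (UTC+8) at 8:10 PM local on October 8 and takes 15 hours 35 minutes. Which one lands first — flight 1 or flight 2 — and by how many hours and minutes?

Flight 1 in UTC: 10:56 PM − 5:45 = 5:11 PM on Oct 7.
+1 hour 13 minutes → arrive 6:24 PM UTC on Oct 7.
Flight 2 in UTC: 8:10 PM − 8:00 = 12:10 PM on Oct 8.
+15 hours 35 minutes → arrive 3:45 AM UTC on Oct 9.
Flight 1 lands earlier by 33 hours 21 minutes.

the first, by 33 hours 21 minutes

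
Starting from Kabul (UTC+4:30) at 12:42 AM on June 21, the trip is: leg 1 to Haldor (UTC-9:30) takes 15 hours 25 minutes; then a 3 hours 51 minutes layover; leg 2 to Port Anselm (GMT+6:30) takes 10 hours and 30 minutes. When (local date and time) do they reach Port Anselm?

Convert departure to UTC: 12:42 AM − 4:30 = 8:12 PM UTC on Jun 20.
Add 15 hours 25 minutes leg 1 → 11:37 AM UTC (Jun 21).
Add 3 hours 51 minutes layover in Haldor → 3:28 PM UTC.
Add 10 hours 30 minutes leg 2 → 1:58 AM UTC (Jun 22).
Port Anselm is UTC+6:30, so local arrival = 1:58 AM + 6:30 = 8:28 AM on Jun 22.

8:28 AM on June 22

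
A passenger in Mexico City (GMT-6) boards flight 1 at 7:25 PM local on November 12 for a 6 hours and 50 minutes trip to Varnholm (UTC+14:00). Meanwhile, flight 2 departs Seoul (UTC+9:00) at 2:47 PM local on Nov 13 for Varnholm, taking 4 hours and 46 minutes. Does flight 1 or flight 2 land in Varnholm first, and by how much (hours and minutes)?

Flight 1 in UTC: 7:25 PM + 6:00 = 1:25 AM on Nov 13.
+6 hours and 50 minutes → arrive 8:15 AM UTC on Nov 13.
Flight 2 in UTC: 2:47 PM − 9:00 = 5:47 AM on Nov 13.
+4 hours 46 minutes → arrive 10:33 AM UTC on Nov 13.
Flight 1 lands earlier by 2 hours 18 minutes.

the first, by 2 hours 18 minutes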